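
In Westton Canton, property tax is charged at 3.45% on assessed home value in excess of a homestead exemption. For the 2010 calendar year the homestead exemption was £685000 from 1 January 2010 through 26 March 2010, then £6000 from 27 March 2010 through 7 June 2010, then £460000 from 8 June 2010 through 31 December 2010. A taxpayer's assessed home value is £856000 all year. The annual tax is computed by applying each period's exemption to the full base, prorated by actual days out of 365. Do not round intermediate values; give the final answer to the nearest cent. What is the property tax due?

1 January – 26 March 2010: 85 days, exemption £685000 → (£856000 − £685000) × 3.45% × 85/365 = £1373.8562
27 March – 7 June 2010: 73 days, exemption £6000 → (£856000 − £6000) × 3.45% × 73/365 = £5865.0000
8 June – 31 December 2010: 207 days, exemption £460000 → (£856000 − £460000) × 3.45% × 207/365 = £7748.0384
Total = £14986.8945

£14986.89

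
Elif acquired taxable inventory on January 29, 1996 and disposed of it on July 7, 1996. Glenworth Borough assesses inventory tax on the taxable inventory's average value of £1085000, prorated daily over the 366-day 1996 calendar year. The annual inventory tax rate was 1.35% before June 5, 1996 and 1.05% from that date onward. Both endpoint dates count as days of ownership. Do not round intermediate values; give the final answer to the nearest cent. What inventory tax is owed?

£6149.82

January 29 – June 4, 1996: 128 days at 1.35% → £1085000 × 1.35% × 128/366 = £5122.6230
June 5 – July 7, 1996: 33 days at 1.05% → £1085000 × 1.05% × 33/366 = £1027.1926
Total = £6149.8156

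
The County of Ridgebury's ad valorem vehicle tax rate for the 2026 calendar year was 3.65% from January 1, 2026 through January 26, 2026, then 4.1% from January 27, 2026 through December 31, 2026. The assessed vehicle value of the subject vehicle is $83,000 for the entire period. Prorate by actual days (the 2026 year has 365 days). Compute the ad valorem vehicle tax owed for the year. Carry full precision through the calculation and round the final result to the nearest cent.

January 1 – January 26, 2026: 26 days at 3.65% → $83,000 × 3.65% × 26/365 = $215.8000
January 27 – December 31, 2026: 339 days at 4.1% → $83,000 × 4.1% × 339/365 = $3,160.5945
Total = $3,376.3945

$3,376.39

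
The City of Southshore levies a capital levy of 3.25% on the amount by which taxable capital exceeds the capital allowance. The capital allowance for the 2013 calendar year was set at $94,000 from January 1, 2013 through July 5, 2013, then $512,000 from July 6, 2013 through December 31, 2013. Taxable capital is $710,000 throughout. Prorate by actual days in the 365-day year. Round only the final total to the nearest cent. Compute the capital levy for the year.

January 1 – July 5, 2013: 186 days, exemption $94,000 → ($710,000 − $94,000) × 3.25% × 186/365 = $10,201.9726
July 6 – December 31, 2013: 179 days, exemption $512,000 → ($710,000 − $512,000) × 3.25% × 179/365 = $3,155.7945
Total = $13,357.7671

$13,357.77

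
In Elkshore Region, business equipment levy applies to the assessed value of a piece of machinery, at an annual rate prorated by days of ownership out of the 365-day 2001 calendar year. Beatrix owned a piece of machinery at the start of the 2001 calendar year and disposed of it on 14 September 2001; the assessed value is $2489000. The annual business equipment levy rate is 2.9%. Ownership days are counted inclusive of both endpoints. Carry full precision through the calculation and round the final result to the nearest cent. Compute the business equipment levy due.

Days held (1 January – 14 September 2001): 257 out of 365
Tax = $2489000 × 2.9% × 257/365 = $50823.3342

$50823.33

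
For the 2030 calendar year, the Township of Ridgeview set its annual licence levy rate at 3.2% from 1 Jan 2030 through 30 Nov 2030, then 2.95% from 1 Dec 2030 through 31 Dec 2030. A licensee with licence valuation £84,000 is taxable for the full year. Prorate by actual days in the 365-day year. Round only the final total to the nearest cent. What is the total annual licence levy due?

£2,670.16

1 Jan – 30 Nov 2030: 334 days at 3.2% → £84,000 × 3.2% × 334/365 = £2,459.7041
1 Dec – 31 Dec 2030: 31 days at 2.95% → £84,000 × 2.95% × 31/365 = £210.4603
Total = £2,670.1644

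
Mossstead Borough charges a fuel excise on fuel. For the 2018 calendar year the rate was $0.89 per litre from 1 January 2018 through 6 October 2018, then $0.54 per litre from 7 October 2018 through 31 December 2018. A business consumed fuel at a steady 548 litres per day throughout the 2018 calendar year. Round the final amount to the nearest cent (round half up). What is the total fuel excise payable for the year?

1 January – 6 October 2018: 279 days × 548 litres/day = 152,892 litres at $0.89/litre → $136,073.88
7 October – 31 December 2018: 86 days × 548 litres/day = 47,128 litres at $0.54/litre → $25,449.12

$161,523.00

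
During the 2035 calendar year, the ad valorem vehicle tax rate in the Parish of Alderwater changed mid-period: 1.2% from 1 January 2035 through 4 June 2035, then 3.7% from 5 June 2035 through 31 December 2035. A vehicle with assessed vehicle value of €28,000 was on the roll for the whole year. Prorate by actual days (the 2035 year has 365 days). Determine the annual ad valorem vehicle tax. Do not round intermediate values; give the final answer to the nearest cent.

€738.74

1 January – 4 June 2035: 155 days at 1.2% → €28,000 × 1.2% × 155/365 = €142.6849
5 June – 31 December 2035: 210 days at 3.7% → €28,000 × 3.7% × 210/365 = €596.0548
Total = €738.7397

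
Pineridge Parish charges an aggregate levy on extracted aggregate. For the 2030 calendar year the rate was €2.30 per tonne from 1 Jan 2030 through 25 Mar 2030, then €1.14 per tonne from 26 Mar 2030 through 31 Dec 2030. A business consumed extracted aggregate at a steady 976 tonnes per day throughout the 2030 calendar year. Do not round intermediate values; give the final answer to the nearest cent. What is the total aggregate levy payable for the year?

1 Jan – 25 Mar 2030: 84 days × 976 tonnes/day = 81,984 tonnes at €2.30/tonne → €188,563.20
26 Mar – 31 Dec 2030: 281 days × 976 tonnes/day = 274,256 tonnes at €1.14/tonne → €312,651.84

€501,215.04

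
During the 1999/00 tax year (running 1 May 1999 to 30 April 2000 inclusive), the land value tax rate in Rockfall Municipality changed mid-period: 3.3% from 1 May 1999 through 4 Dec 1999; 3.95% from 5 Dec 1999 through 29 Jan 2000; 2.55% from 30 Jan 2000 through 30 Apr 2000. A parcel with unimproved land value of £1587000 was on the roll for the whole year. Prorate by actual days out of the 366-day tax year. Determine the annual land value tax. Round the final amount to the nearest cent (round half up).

1 May – 4 Dec 1999: 218 days at 3.3% → £1587000 × 3.3% × 218/366 = £31193.6557
5 Dec 1999 – 29 Jan 2000: 56 days at 3.95% → £1587000 × 3.95% × 56/366 = £9591.3770
30 Jan – 30 Apr 2000: 92 days at 2.55% → £1587000 × 2.55% × 92/366 = £10172.4098
Total = £50957.4426

£50957.44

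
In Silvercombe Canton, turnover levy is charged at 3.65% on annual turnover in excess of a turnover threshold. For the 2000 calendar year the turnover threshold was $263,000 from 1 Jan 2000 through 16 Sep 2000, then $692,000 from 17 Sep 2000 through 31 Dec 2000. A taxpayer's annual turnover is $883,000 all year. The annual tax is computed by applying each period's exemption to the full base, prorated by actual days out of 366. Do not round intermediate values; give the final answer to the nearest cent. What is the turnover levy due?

1 Jan – 16 Sep 2000: 260 days, exemption $263,000 → ($883,000 − $263,000) × 3.65% × 260/366 = $16,075.9563
17 Sep – 31 Dec 2000: 106 days, exemption $692,000 → ($883,000 − $692,000) × 3.65% × 106/366 = $2,019.0683
Total = $18,095.0246

$18,095.02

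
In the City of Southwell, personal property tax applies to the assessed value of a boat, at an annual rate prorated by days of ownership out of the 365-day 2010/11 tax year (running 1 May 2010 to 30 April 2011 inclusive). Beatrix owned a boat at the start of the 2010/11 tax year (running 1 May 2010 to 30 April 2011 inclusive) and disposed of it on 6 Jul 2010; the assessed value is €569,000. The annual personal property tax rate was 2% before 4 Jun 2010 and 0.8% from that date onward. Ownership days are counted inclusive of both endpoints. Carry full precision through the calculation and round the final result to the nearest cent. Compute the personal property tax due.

1 May – 3 Jun 2010: 34 days at 2% → €569,000 × 2% × 34/365 = €1,060.0548
4 Jun – 6 Jul 2010: 33 days at 0.8% → €569,000 × 0.8% × 33/365 = €411.5507
Total = €1,471.6055

€1,471.61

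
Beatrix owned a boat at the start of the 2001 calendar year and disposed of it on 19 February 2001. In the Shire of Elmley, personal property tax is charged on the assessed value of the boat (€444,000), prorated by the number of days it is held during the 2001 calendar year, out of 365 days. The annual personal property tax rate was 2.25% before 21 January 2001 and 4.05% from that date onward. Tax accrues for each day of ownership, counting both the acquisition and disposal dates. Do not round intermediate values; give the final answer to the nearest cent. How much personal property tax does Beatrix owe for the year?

1 January – 20 January 2001: 20 days at 2.25% → €444,000 × 2.25% × 20/365 = €547.3973
21 January – 19 February 2001: 30 days at 4.05% → €444,000 × 4.05% × 30/365 = €1,477.9726
Total = €2,025.3699

€2,025.37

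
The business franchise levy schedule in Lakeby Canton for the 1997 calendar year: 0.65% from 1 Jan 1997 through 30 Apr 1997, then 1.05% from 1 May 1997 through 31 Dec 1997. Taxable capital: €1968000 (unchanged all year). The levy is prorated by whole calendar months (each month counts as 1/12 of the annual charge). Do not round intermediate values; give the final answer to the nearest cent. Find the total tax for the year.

€18040.00

1 Jan – 30 Apr 1997: 4 months at 0.65% → €1968000 × 0.65% × 4/12 = €4264.0000
1 May – 31 Dec 1997: 8 months at 1.05% → €1968000 × 1.05% × 8/12 = €13776.0000
Total = €18040.0000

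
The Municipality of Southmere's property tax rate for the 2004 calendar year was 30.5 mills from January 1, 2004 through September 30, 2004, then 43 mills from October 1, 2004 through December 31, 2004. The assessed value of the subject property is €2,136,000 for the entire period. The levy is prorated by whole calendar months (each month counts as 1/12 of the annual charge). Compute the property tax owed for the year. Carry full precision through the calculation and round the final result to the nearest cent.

€71,823.00

January 1 – September 30, 2004: 9 months at 30.5 mills → €2,136,000 × 3.05% × 9/12 = €48,861.0000
October 1 – December 31, 2004: 3 months at 43 mills → €2,136,000 × 4.3% × 3/12 = €22,962.0000
Total = €71,823.0000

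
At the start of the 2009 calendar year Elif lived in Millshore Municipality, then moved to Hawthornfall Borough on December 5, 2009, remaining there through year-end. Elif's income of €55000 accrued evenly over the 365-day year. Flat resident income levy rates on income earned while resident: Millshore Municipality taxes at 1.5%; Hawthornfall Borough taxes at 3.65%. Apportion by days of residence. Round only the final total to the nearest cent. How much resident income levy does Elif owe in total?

Millshore Municipality, January 1 – December 4, 2009: 338 days → €55000 × 1.5% × 338/365 = €763.9726
Hawthornfall Borough, December 5 – December 31, 2009: 27 days → €55000 × 3.65% × 27/365 = €148.5000
Total = €912.4726

€912.47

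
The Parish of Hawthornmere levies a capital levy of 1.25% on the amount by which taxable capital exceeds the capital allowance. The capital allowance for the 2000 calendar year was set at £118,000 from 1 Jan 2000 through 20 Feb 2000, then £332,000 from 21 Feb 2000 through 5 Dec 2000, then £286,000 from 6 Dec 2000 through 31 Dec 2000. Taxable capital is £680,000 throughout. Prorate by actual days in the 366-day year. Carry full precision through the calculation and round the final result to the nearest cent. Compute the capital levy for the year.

£4,763.59

1 Jan – 20 Feb 2000: 51 days, exemption £118,000 → (£680,000 − £118,000) × 1.25% × 51/366 = £978.8934
21 Feb – 5 Dec 2000: 289 days, exemption £332,000 → (£680,000 − £332,000) × 1.25% × 289/366 = £3,434.8361
6 Dec – 31 Dec 2000: 26 days, exemption £286,000 → (£680,000 − £286,000) × 1.25% × 26/366 = £349.8634
Total = £4,763.5929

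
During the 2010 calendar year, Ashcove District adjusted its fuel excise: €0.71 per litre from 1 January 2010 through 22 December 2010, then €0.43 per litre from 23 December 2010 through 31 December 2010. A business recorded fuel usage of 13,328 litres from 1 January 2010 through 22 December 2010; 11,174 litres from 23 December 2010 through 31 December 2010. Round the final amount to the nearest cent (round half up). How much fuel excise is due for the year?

€14,267.70

1 January – 22 December 2010: 13,328 litres at €0.71/litre → €9,462.88
23 December – 31 December 2010: 11,174 litres at €0.43/litre → €4,804.82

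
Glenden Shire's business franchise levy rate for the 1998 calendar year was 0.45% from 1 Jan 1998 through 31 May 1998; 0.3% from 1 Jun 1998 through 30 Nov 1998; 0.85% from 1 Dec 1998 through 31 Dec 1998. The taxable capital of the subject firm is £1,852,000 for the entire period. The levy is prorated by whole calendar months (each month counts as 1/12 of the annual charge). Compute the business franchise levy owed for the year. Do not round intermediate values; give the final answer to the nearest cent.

1 Jan – 31 May 1998: 5 months at 0.45% → £1,852,000 × 0.45% × 5/12 = £3,472.5000
1 Jun – 30 Nov 1998: 6 months at 0.3% → £1,852,000 × 0.3% × 6/12 = £2,778.0000
1 Dec – 31 Dec 1998: 1 month at 0.85% → £1,852,000 × 0.85% × 1/12 = £1,311.8333
Total = £7,562.3333

£7,562.33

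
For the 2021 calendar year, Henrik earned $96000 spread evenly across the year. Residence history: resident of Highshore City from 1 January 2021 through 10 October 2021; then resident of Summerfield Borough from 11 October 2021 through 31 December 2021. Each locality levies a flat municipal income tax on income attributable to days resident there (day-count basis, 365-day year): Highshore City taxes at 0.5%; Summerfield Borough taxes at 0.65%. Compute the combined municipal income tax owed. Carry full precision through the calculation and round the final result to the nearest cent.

Highshore City, 1 January – 10 October 2021: 283 days → $96000 × 0.5% × 283/365 = $372.1644
Summerfield Borough, 11 October – 31 December 2021: 82 days → $96000 × 0.65% × 82/365 = $140.1863
Total = $512.3507

$512.35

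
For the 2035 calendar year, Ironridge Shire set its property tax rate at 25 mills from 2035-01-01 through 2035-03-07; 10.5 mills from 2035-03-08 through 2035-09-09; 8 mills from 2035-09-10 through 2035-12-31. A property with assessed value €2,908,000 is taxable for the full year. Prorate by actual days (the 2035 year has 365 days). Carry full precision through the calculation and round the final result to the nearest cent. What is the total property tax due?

2035-01-01 to 2035-03-07: 66 days at 25 mills → €2,908,000 × 2.5% × 66/365 = €13,145.7534
2035-03-08 to 2035-09-09: 186 days at 10.5 mills → €2,908,000 × 1.05% × 186/365 = €15,559.7918
2035-09-10 to 2035-12-31: 113 days at 8 mills → €2,908,000 × 0.8% × 113/365 = €7,202.2795
Total = €35,907.8247

€35,907.82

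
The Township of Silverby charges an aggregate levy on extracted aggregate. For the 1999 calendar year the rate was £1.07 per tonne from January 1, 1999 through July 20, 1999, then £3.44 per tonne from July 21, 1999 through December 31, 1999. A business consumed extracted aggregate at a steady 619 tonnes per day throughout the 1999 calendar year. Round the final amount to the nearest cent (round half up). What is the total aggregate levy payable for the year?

January 1 – July 20, 1999: 201 days × 619 tonnes/day = 124,419 tonnes at £1.07/tonne → £133,128.33
July 21 – December 31, 1999: 164 days × 619 tonnes/day = 101,516 tonnes at £3.44/tonne → £349,215.04

£482,343.37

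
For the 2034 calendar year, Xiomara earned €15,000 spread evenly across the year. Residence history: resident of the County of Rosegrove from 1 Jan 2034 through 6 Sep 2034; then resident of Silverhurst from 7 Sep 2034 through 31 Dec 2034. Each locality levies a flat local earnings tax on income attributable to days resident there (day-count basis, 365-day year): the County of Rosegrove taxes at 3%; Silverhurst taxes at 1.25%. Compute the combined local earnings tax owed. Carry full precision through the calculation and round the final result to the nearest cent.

The County of Rosegrove, 1 Jan – 6 Sep 2034: 249 days → €15,000 × 3% × 249/365 = €306.9863
Silverhurst, 7 Sep – 31 Dec 2034: 116 days → €15,000 × 1.25% × 116/365 = €59.5890
Total = €366.5753

€366.58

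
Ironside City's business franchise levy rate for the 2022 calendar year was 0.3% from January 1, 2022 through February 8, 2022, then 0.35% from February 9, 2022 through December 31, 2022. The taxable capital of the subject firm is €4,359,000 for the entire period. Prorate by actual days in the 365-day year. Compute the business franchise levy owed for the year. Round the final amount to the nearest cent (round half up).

€15,023.62

January 1 – February 8, 2022: 39 days at 0.3% → €4,359,000 × 0.3% × 39/365 = €1,397.2685
February 9 – December 31, 2022: 326 days at 0.35% → €4,359,000 × 0.35% × 326/365 = €13,626.3534
Total = €15,023.6219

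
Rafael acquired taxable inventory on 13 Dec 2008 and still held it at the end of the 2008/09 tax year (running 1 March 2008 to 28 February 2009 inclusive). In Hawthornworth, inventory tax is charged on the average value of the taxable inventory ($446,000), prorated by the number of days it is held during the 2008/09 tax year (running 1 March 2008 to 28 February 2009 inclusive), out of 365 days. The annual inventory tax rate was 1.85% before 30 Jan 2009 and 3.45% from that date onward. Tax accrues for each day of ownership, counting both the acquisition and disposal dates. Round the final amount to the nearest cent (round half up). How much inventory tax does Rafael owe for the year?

13 Dec 2008 – 29 Jan 2009: 48 days at 1.85% → $446,000 × 1.85% × 48/365 = $1,085.0630
30 Jan – 28 Feb 2009: 30 days at 3.45% → $446,000 × 3.45% × 30/365 = $1,264.6849
Total = $2,349.7479

$2,349.75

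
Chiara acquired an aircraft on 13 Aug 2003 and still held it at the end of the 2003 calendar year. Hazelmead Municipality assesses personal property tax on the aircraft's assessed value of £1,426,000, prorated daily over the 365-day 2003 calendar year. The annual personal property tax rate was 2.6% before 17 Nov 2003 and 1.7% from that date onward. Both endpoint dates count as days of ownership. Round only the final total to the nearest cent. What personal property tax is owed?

£12,740.24

13 Aug – 16 Nov 2003: 96 days at 2.6% → £1,426,000 × 2.6% × 96/365 = £9,751.4959
17 Nov – 31 Dec 2003: 45 days at 1.7% → £1,426,000 × 1.7% × 45/365 = £2,988.7397
Total = £12,740.2356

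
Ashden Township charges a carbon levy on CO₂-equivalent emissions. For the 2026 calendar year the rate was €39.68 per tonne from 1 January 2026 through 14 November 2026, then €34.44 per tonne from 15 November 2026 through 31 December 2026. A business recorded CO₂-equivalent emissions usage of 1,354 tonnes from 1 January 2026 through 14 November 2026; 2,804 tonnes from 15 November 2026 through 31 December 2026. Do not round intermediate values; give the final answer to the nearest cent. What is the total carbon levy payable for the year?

1 January – 14 November 2026: 1,354 tonnes at €39.68/tonne → €53,726.72
15 November – 31 December 2026: 2,804 tonnes at €34.44/tonne → €96,569.76

€150,296.48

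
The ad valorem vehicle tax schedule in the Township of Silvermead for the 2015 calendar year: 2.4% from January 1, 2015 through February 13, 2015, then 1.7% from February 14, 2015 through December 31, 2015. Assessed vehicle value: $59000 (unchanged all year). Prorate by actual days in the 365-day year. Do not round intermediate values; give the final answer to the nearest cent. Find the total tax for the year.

January 1 – February 13, 2015: 44 days at 2.4% → $59000 × 2.4% × 44/365 = $170.6959
February 14 – December 31, 2015: 321 days at 1.7% → $59000 × 1.7% × 321/365 = $882.0904
Total = $1052.7863

$1052.79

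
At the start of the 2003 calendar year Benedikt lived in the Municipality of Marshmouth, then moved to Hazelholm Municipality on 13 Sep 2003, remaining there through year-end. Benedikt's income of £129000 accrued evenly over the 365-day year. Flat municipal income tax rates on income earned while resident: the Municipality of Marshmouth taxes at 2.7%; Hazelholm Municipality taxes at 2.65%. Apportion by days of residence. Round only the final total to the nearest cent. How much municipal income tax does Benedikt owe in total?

£3463.56

The Municipality of Marshmouth, 1 Jan – 12 Sep 2003: 255 days → £129000 × 2.7% × 255/365 = £2433.3288
Hazelholm Municipality, 13 Sep – 31 Dec 2003: 110 days → £129000 × 2.65% × 110/365 = £1030.2329
Total = £3463.5616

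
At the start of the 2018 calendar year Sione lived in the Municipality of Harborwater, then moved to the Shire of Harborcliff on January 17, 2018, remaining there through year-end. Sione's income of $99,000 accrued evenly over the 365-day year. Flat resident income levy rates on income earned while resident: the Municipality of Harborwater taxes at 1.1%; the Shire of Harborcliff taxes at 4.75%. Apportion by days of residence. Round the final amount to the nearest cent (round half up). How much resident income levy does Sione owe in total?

$4,544.10

The Municipality of Harborwater, January 1 – January 16, 2018: 16 days → $99,000 × 1.1% × 16/365 = $47.7370
The Shire of Harborcliff, January 17 – December 31, 2018: 349 days → $99,000 × 4.75% × 349/365 = $4,496.3630
Total = $4,544.1000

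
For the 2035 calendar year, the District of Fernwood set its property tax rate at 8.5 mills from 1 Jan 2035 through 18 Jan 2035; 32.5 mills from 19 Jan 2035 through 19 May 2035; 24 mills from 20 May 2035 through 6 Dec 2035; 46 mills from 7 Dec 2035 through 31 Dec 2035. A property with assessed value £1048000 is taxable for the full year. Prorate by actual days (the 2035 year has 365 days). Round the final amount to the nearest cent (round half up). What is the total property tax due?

£28883.17

1 Jan – 18 Jan 2035: 18 days at 8.5 mills → £1048000 × 0.85% × 18/365 = £439.2986
19 Jan – 19 May 2035: 121 days at 32.5 mills → £1048000 × 3.25% × 121/365 = £11291.1233
20 May – 6 Dec 2035: 201 days at 24 mills → £1048000 × 2.4% × 201/365 = £13850.8274
7 Dec – 31 Dec 2035: 25 days at 46 mills → £1048000 × 4.6% × 25/365 = £3301.9178
Total = £28883.1671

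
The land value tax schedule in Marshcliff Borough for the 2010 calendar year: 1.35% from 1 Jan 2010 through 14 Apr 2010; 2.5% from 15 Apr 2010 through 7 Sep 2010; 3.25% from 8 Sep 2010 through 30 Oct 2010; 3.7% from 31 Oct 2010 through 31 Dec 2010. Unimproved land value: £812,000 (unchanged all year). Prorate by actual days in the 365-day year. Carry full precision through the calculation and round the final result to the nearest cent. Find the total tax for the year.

£20,178.76

1 Jan – 14 Apr 2010: 104 days at 1.35% → £812,000 × 1.35% × 104/365 = £3,123.4192
15 Apr – 7 Sep 2010: 146 days at 2.5% → £812,000 × 2.5% × 146/365 = £8,120.0000
8 Sep – 30 Oct 2010: 53 days at 3.25% → £812,000 × 3.25% × 53/365 = £3,831.9726
31 Oct – 31 Dec 2010: 62 days at 3.7% → £812,000 × 3.7% × 62/365 = £5,103.3644
Total = £20,178.7562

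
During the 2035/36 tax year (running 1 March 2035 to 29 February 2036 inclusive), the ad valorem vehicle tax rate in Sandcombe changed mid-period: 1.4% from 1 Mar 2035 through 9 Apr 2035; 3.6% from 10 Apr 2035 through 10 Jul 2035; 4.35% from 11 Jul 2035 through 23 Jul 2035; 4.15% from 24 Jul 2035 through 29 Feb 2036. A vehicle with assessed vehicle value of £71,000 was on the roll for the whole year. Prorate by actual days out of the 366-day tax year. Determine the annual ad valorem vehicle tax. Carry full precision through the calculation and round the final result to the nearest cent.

1 Mar – 9 Apr 2035: 40 days at 1.4% → £71,000 × 1.4% × 40/366 = £108.6339
10 Apr – 10 Jul 2035: 92 days at 3.6% → £71,000 × 3.6% × 92/366 = £642.4918
11 Jul – 23 Jul 2035: 13 days at 4.35% → £71,000 × 4.35% × 13/366 = £109.7008
24 Jul 2035 – 29 Feb 2036: 221 days at 4.15% → £71,000 × 4.15% × 221/366 = £1,779.1708
Total = £2,639.9973

£2,640.00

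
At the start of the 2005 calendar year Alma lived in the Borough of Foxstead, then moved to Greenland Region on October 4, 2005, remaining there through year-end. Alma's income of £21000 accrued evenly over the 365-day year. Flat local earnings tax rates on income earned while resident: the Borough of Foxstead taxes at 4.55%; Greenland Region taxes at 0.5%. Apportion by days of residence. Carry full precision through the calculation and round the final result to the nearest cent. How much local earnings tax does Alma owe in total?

The Borough of Foxstead, January 1 – October 3, 2005: 276 days → £21000 × 4.55% × 276/365 = £722.5151
Greenland Region, October 4 – December 31, 2005: 89 days → £21000 × 0.5% × 89/365 = £25.6027
Total = £748.1178

£748.12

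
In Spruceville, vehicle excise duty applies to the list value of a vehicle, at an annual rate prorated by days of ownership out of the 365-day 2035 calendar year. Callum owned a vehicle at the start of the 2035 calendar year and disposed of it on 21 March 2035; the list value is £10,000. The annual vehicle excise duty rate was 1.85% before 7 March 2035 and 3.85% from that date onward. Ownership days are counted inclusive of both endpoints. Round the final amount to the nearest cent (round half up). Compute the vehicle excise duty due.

£48.77

1 January – 6 March 2035: 65 days at 1.85% → £10,000 × 1.85% × 65/365 = £32.9452
7 March – 21 March 2035: 15 days at 3.85% → £10,000 × 3.85% × 15/365 = £15.8219
Total = £48.7671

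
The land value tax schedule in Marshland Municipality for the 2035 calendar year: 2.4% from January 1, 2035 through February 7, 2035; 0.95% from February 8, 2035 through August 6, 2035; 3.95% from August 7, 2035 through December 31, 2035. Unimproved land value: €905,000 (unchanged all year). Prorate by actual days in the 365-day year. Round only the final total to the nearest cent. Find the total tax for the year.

€20,898.06

January 1 – February 7, 2035: 38 days at 2.4% → €905,000 × 2.4% × 38/365 = €2,261.2603
February 8 – August 6, 2035: 180 days at 0.95% → €905,000 × 0.95% × 180/365 = €4,239.8630
August 7 – December 31, 2035: 147 days at 3.95% → €905,000 × 3.95% × 147/365 = €14,396.9384
Total = €20,898.0616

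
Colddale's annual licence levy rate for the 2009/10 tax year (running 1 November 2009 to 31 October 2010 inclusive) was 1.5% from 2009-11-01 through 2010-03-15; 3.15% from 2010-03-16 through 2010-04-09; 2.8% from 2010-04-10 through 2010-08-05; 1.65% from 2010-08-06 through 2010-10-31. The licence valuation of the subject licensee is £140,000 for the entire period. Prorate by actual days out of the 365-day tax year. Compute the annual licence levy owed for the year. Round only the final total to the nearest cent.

2009-11-01 to 2010-03-15: 135 days at 1.5% → £140,000 × 1.5% × 135/365 = £776.7123
2010-03-16 to 2010-04-09: 25 days at 3.15% → £140,000 × 3.15% × 25/365 = £302.0548
2010-04-10 to 2010-08-05: 118 days at 2.8% → £140,000 × 2.8% × 118/365 = £1,267.2877
2010-08-06 to 2010-10-31: 87 days at 1.65% → £140,000 × 1.65% × 87/365 = £550.6027
Total = £2,896.6575

£2,896.66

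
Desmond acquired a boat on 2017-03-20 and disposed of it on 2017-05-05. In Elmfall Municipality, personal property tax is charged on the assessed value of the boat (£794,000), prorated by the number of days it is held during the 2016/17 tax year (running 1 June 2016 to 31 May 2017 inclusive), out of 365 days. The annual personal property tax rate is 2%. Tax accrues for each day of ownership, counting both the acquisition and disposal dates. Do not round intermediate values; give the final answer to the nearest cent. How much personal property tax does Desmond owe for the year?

Days held (2017-03-20 to 2017-05-05): 47 out of 365
Tax = £794,000 × 2% × 47/365 = £2,044.8219

£2,044.82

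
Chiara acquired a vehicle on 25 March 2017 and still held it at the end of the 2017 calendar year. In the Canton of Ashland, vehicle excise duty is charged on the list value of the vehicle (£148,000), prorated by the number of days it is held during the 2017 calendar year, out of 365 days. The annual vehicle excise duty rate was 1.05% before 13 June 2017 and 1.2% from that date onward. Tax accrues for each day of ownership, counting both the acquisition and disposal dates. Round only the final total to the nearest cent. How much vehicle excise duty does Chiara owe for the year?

25 March – 12 June 2017: 80 days at 1.05% → £148,000 × 1.05% × 80/365 = £340.6027
13 June – 31 December 2017: 202 days at 1.2% → £148,000 × 1.2% × 202/365 = £982.8822
Total = £1,323.4849

£1,323.48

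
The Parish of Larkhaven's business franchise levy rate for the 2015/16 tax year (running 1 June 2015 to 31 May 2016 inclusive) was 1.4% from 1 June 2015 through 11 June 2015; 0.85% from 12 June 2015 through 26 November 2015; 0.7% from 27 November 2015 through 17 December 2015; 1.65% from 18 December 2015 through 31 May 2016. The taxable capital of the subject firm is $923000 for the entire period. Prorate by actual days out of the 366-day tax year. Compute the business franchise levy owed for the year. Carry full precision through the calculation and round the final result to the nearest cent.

$11267.66

1 June – 11 June 2015: 11 days at 1.4% → $923000 × 1.4% × 11/366 = $388.3661
12 June – 26 November 2015: 168 days at 0.85% → $923000 × 0.85% × 168/366 = $3601.2131
27 November – 17 December 2015: 21 days at 0.7% → $923000 × 0.7% × 21/366 = $370.7131
18 December 2015 – 31 May 2016: 166 days at 1.65% → $923000 × 1.65% × 166/366 = $6907.3689
Total = $11267.6612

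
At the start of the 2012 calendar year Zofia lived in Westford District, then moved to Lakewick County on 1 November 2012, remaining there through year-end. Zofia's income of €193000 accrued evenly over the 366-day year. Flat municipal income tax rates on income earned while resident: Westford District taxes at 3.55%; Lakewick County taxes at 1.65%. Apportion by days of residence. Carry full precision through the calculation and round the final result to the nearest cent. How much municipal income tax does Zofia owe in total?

Westford District, 1 January – 31 October 2012: 305 days → €193000 × 3.55% × 305/366 = €5709.5833
Lakewick County, 1 November – 31 December 2012: 61 days → €193000 × 1.65% × 61/366 = €530.7500
Total = €6240.3333

€6240.33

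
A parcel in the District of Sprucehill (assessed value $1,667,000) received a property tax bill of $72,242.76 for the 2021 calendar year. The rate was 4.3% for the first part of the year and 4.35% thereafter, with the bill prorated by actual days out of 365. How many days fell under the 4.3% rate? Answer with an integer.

Let d = days at the first rate; then 365 − d days at the second rate.
$1,667,000 × [4.3%·d + 4.35%·(365−d)] / 365 = $72,242.76
Solving gives d = 119, so the new rate took effect on April 30, 2021.

119 days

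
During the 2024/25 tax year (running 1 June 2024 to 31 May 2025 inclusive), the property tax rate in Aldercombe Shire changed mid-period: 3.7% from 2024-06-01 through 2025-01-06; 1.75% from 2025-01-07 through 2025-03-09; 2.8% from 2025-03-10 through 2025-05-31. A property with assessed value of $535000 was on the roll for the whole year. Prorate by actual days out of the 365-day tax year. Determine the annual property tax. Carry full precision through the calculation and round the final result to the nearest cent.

$16927.99

2024-06-01 to 2025-01-06: 220 days at 3.7% → $535000 × 3.7% × 220/365 = $11931.2329
2025-01-07 to 2025-03-09: 62 days at 1.75% → $535000 × 1.75% × 62/365 = $1590.3425
2025-03-10 to 2025-05-31: 83 days at 2.8% → $535000 × 2.8% × 83/365 = $3406.4110
Total = $16927.9863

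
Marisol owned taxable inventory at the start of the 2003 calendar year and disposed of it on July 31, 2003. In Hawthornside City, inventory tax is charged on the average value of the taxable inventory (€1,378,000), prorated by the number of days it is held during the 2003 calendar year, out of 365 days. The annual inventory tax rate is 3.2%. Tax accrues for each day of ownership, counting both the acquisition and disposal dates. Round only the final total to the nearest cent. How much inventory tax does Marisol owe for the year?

€25,611.92

Days held (January 1 – July 31, 2003): 212 out of 365
Tax = €1,378,000 × 3.2% × 212/365 = €25,611.9233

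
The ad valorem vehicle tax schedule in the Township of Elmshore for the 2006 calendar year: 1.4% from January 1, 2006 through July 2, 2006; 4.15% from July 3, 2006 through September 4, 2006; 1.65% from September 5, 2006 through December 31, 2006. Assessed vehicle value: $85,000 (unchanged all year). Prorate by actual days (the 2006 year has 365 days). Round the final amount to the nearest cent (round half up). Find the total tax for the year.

$1,668.56

January 1 – July 2, 2006: 183 days at 1.4% → $85,000 × 1.4% × 183/365 = $596.6301
July 3 – September 4, 2006: 64 days at 4.15% → $85,000 × 4.15% × 64/365 = $618.5205
September 5 – December 31, 2006: 118 days at 1.65% → $85,000 × 1.65% × 118/365 = $453.4110
Total = $1,668.5616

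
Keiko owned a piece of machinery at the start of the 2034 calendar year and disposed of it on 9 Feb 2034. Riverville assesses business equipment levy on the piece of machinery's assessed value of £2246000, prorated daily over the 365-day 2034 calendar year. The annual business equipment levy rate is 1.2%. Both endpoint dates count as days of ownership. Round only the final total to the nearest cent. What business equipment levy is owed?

Days held (1 Jan – 9 Feb 2034): 40 out of 365
Tax = £2246000 × 1.2% × 40/365 = £2953.6438

£2953.64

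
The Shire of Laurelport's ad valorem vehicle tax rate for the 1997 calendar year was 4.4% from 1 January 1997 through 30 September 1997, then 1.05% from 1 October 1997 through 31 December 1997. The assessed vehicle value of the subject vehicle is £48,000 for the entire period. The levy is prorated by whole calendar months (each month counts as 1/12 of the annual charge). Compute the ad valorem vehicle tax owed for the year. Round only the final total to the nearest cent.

£1,710.00

1 January – 30 September 1997: 9 months at 4.4% → £48,000 × 4.4% × 9/12 = £1,584.0000
1 October – 31 December 1997: 3 months at 1.05% → £48,000 × 1.05% × 3/12 = £126.0000
Total = £1,710.0000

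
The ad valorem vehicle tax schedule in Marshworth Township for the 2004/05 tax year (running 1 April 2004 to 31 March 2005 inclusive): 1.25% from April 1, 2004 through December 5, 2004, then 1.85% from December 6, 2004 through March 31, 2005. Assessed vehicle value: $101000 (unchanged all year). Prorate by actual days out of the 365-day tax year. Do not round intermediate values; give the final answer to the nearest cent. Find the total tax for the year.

April 1 – December 5, 2004: 249 days at 1.25% → $101000 × 1.25% × 249/365 = $861.2671
December 6, 2004 – March 31, 2005: 116 days at 1.85% → $101000 × 1.85% × 116/365 = $593.8247
Total = $1455.0918

$1455.09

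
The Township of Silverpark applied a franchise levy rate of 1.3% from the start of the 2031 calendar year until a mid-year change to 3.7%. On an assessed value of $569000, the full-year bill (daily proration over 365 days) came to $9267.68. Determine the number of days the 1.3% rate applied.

315 days

Let d = days at the first rate; then 365 − d days at the second rate.
$569000 × [1.3%·d + 3.7%·(365−d)] / 365 = $9267.68
Solving gives d = 315, so the new rate took effect on 12 November 2031.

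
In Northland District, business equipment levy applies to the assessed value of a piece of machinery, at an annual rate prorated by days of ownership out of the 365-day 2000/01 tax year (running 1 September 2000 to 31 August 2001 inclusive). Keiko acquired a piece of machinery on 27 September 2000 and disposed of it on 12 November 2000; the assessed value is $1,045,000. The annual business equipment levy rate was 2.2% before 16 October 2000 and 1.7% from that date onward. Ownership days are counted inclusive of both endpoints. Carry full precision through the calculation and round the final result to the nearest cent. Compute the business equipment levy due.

$2,559.53

27 September – 15 October 2000: 19 days at 2.2% → $1,045,000 × 2.2% × 19/365 = $1,196.7397
16 October – 12 November 2000: 28 days at 1.7% → $1,045,000 × 1.7% × 28/365 = $1,362.7945
Total = $2,559.5342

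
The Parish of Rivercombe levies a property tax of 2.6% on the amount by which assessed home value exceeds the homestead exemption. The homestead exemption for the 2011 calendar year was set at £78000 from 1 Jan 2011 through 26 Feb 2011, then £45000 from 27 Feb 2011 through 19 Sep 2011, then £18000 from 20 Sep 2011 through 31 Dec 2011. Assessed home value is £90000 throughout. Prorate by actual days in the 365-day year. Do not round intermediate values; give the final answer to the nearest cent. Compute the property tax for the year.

1 Jan – 26 Feb 2011: 57 days, exemption £78000 → (£90000 − £78000) × 2.6% × 57/365 = £48.7233
27 Feb – 19 Sep 2011: 205 days, exemption £45000 → (£90000 − £45000) × 2.6% × 205/365 = £657.1233
20 Sep – 31 Dec 2011: 103 days, exemption £18000 → (£90000 − £18000) × 2.6% × 103/365 = £528.2630
Total = £1234.1096

£1234.11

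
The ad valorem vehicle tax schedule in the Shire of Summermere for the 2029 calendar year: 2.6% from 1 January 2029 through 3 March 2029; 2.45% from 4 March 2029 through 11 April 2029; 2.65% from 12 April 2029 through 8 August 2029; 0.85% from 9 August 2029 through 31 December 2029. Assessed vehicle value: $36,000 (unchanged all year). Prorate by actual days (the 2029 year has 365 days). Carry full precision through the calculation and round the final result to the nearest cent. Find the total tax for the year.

1 January – 3 March 2029: 62 days at 2.6% → $36,000 × 2.6% × 62/365 = $158.9918
4 March – 11 April 2029: 39 days at 2.45% → $36,000 × 2.45% × 39/365 = $94.2411
12 April – 8 August 2029: 119 days at 2.65% → $36,000 × 2.65% × 119/365 = $311.0301
9 August – 31 December 2029: 145 days at 0.85% → $36,000 × 0.85% × 145/365 = $121.5616
Total = $685.8247

$685.82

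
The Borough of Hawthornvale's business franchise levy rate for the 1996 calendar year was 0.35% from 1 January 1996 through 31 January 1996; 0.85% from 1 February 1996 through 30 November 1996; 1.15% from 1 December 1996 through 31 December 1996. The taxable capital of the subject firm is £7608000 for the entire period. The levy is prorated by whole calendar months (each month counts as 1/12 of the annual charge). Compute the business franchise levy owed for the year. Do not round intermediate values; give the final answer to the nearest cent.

1 January – 31 January 1996: 1 month at 0.35% → £7608000 × 0.35% × 1/12 = £2219.0000
1 February – 30 November 1996: 10 months at 0.85% → £7608000 × 0.85% × 10/12 = £53890.0000
1 December – 31 December 1996: 1 month at 1.15% → £7608000 × 1.15% × 1/12 = £7291.0000
Total = £63400.0000

£63400.00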